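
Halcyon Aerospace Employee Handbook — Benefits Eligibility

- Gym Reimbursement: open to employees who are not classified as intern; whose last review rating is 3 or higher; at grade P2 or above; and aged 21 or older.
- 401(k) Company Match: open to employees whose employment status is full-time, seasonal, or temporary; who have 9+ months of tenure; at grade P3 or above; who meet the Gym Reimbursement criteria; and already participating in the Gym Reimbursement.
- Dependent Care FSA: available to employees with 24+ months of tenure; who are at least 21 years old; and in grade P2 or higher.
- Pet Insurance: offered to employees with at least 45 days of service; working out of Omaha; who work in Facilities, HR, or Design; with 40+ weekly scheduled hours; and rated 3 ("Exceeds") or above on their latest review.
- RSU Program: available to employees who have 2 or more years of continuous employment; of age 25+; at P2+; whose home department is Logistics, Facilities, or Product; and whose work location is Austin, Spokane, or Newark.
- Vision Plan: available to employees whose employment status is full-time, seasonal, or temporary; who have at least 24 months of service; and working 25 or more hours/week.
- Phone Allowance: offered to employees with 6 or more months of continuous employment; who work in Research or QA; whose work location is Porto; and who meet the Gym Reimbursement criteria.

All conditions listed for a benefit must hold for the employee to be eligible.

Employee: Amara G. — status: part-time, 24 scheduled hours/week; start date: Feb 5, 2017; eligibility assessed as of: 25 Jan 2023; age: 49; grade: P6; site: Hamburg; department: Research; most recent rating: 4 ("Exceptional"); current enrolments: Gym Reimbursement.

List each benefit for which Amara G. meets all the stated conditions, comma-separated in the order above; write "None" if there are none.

Service from Feb 5, 2017 to 25 Jan 2023: 2180 days.
Gym Reimbursement — status part-time ✓ (not excluded); rating 4 ≥ 3 ✓; grade P6 ≥ P2 ✓; age 49 ≥ 21 ✓ → eligible.
401(k) Company Match — status part-time ✗ (requires full-time, seasonal, or temporary) → not eligible.
Dependent Care FSA — service 2180 days ≥ 24 months (≈720 days) ✓; age 49 ≥ 21 ✓; grade P6 ≥ P2 ✓ → eligible.
Pet Insurance — service 2180 days ≥ 45 days ✓; site Hamburg ✗ (not Omaha) → not eligible.
RSU Program — service 2180 days ≥ 2 years (≈730 days) ✓; age 49 ≥ 25 ✓; grade P6 ≥ P2 ✓; dept Research ✗ → not eligible.
Vision Plan — status part-time ✗ (requires full-time, seasonal, or temporary) → not eligible.
Phone Allowance — service 2180 days ≥ 6 months (≈180 days) ✓; dept Research ✓; site Hamburg ✗ (not Porto) → not eligible.

Gym Reimbursement, Dependent Care FSA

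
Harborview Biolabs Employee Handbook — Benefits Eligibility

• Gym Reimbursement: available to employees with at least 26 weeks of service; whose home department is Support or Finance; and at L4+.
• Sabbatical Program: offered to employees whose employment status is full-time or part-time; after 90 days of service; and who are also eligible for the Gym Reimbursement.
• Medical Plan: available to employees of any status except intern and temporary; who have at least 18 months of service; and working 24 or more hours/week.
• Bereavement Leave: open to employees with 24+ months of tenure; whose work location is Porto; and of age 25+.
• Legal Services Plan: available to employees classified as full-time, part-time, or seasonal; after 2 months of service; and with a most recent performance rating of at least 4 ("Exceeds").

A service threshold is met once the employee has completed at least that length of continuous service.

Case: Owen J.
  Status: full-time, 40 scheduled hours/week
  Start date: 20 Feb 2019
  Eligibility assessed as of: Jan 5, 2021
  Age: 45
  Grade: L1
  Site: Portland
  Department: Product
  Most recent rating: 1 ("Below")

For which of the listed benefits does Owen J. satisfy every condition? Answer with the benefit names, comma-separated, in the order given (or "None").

Service from 20 Feb 2019 to Jan 5, 2021: 685 days.
Gym Reimbursement — service 685 days ≥ 26 weeks (≈182 days) ✓; dept Product ✗ → not eligible.
Sabbatical Program — status full-time ✓; service 685 days ≥ 90 days ✓; not eligible for Gym Reimbursement ✗ → not eligible.
Medical Plan — status full-time ✓ (not excluded); service 685 days ≥ 18 months (≈540 days) ✓; 40 hrs/wk ≥ 24 ✓ → eligible.
Bereavement Leave — service 685 days < 24 months (≈720 days) ✗ → not eligible.
Legal Services Plan — status full-time ✓; service 685 days ≥ 2 months (≈60 days) ✓; rating 1 < 4 ✗ → not eligible.

Medical Plan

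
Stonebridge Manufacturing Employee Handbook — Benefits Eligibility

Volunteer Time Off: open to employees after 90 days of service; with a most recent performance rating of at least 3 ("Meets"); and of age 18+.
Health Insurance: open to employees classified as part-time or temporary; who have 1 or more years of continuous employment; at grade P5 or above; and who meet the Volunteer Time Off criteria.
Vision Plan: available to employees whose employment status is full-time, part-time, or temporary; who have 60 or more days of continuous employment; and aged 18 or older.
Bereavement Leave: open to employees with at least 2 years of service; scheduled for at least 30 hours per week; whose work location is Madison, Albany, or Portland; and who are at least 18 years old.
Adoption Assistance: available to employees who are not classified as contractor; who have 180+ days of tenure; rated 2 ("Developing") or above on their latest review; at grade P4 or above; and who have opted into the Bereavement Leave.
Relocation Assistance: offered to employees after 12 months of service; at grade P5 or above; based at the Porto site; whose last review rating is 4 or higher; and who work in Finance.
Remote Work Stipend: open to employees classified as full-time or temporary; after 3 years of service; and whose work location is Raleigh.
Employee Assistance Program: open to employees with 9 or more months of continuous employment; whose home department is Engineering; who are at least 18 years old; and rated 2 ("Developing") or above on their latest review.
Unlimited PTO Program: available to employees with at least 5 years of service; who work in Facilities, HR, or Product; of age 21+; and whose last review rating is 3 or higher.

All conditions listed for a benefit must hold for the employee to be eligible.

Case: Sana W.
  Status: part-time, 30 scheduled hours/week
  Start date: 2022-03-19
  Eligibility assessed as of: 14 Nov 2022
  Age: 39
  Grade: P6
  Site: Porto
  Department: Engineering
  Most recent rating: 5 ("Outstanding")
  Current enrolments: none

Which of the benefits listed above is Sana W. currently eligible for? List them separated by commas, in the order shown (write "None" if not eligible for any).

Volunteer Time Off, Vision Plan

Service from 2022-03-19 to 14 Nov 2022: 240 days.
Volunteer Time Off — service 240 days ≥ 90 days ✓; rating 5 ≥ 3 ✓; age 39 ≥ 18 ✓ → eligible.
Health Insurance — status part-time ✓; service 240 days < 1 year (≈365 days) ✗ → not eligible.
Vision Plan — status part-time ✓; service 240 days ≥ 60 days ✓; age 39 ≥ 18 ✓ → eligible.
Bereavement Leave — service 240 days < 2 years (≈730 days) ✗ → not eligible.
Adoption Assistance — status part-time ✓ (not excluded); service 240 days ≥ 180 days ✓; rating 5 ≥ 2 ✓; grade P6 ≥ P4 ✓; not enrolled in Bereavement Leave ✗ → not eligible.
Relocation Assistance — service 240 days < 12 months (≈360 days) ✗ → not eligible.
Remote Work Stipend — status part-time ✗ (requires full-time or temporary) → not eligible.
Employee Assistance Program — service 240 days < 9 months (≈270 days) ✗ → not eligible.
Unlimited PTO Program — service 240 days < 5 years (≈1825 days) ✗ → not eligible.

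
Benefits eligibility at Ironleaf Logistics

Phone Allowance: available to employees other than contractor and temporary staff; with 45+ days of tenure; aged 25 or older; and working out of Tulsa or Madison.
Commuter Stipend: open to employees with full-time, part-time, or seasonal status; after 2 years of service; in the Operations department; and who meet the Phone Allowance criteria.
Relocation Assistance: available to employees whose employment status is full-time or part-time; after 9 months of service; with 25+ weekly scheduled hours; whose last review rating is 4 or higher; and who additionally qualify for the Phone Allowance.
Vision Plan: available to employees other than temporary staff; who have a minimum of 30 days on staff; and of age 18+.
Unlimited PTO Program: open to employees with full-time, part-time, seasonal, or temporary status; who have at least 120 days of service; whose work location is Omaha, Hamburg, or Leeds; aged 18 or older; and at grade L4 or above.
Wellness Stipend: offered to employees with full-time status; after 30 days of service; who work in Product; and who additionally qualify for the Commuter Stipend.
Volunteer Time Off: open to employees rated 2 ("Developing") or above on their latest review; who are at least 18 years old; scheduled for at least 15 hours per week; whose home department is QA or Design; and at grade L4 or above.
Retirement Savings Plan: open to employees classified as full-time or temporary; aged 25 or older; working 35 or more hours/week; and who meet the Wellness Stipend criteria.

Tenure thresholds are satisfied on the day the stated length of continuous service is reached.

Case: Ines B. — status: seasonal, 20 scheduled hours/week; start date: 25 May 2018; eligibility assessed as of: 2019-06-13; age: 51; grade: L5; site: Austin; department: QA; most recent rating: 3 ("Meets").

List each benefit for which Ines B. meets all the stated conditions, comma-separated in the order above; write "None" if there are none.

Service from 25 May 2018 to 2019-06-13: 384 days.
Phone Allowance — status seasonal ✓ (not excluded); service 384 days ≥ 45 days ✓; age 51 ≥ 25 ✓; site Austin ✗ (not Tulsa or Madison) → not eligible.
Commuter Stipend — status seasonal ✓; service 384 days < 2 years (≈730 days) ✗ → not eligible.
Relocation Assistance — status seasonal ✗ (requires full-time or part-time) → not eligible.
Vision Plan — status seasonal ✓ (not excluded); service 384 days ≥ 30 days ✓; age 51 ≥ 18 ✓ → eligible.
Unlimited PTO Program — status seasonal ✓; service 384 days ≥ 120 days ✓; site Austin ✗ (not Omaha, Hamburg, or Leeds) → not eligible.
Wellness Stipend — status seasonal ✗ (requires full-time) → not eligible.
Volunteer Time Off — rating 3 ≥ 2 ✓; age 51 ≥ 18 ✓; 20 hrs/wk ≥ 15 ✓; dept QA ✓; grade L5 ≥ L4 ✓ → eligible.
Retirement Savings Plan — status seasonal ✗ (requires full-time or temporary) → not eligible.

Vision Plan, Volunteer Time Off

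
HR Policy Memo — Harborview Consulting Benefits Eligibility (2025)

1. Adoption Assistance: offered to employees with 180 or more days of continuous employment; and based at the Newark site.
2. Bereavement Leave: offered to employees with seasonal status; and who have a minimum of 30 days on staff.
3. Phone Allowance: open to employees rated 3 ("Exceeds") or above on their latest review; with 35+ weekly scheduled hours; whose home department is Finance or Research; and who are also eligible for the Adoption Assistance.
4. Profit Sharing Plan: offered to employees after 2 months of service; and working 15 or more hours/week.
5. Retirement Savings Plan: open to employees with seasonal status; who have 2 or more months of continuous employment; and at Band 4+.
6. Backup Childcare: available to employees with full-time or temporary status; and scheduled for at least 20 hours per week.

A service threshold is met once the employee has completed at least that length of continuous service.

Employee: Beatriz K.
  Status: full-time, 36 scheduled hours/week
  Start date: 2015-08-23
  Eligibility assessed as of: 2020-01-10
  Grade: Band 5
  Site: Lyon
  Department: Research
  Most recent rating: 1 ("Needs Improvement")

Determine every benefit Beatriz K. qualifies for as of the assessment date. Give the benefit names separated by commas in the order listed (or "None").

Service from 2015-08-23 to 2020-01-10: 1601 days.
Adoption Assistance — service 1601 days ≥ 180 days ✓; site Lyon ✗ (not Newark) → not eligible.
Bereavement Leave — status full-time ✗ (requires seasonal) → not eligible.
Phone Allowance — rating 1 < 3 ✗ → not eligible.
Profit Sharing Plan — service 1601 days ≥ 2 months (≈60 days) ✓; 36 hrs/wk ≥ 15 ✓ → eligible.
Retirement Savings Plan — status full-time ✗ (requires seasonal) → not eligible.
Backup Childcare — status full-time ✓; 36 hrs/wk ≥ 20 ✓ → eligible.

Profit Sharing Plan, Backup Childcare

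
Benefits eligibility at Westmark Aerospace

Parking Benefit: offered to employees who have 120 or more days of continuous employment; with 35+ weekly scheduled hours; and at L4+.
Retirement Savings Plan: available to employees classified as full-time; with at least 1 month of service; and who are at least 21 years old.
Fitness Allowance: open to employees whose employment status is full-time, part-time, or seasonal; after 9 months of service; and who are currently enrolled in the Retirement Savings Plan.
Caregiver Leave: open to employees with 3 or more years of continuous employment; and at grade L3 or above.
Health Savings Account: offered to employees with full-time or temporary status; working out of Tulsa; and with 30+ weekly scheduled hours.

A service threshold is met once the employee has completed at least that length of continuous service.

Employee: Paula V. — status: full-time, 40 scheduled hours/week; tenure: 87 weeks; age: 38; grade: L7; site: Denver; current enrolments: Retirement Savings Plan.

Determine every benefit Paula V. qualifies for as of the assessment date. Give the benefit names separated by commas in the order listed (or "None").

Parking Benefit, Retirement Savings Plan, Fitness Allowance

Parking Benefit — service 87 weeks ≥ 120 days ✓; 40 hrs/wk ≥ 35 ✓; grade L7 ≥ L4 ✓ → eligible.
Retirement Savings Plan — status full-time ✓; service 87 weeks ≥ 1 month (≈30 days) ✓; age 38 ≥ 21 ✓ → eligible.
Fitness Allowance — status full-time ✓; service 87 weeks ≥ 9 months (≈270 days) ✓; enrolled in Retirement Savings Plan ✓ → eligible.
Caregiver Leave — service 87 weeks < 3 years (≈1095 days) ✗ → not eligible.
Health Savings Account — status full-time ✓; site Denver ✗ (not Tulsa) → not eligible.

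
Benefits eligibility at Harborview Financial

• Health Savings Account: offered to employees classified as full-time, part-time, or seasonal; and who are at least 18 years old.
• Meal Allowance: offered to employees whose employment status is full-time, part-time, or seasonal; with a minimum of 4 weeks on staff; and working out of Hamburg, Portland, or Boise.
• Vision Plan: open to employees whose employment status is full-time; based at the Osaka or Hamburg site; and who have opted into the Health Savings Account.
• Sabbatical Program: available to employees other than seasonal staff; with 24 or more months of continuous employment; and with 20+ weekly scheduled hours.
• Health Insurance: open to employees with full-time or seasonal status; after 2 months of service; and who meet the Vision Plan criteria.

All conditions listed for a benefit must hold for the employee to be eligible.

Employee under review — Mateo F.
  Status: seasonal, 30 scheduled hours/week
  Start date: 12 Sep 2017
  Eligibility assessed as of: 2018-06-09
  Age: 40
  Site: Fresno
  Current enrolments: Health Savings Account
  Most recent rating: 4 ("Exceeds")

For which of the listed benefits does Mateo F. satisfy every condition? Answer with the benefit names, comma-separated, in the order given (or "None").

Service from 12 Sep 2017 to 2018-06-09: 270 days.
Health Savings Account — status seasonal ✓; age 40 ≥ 18 ✓ → eligible.
Meal Allowance — status seasonal ✓; service 270 days ≥ 4 weeks (≈28 days) ✓; site Fresno ✗ (not Hamburg, Portland, or Boise) → not eligible.
Vision Plan — status seasonal ✗ (requires full-time) → not eligible.
Sabbatical Program — status seasonal ✗ (excluded) → not eligible.
Health Insurance — status seasonal ✓; service 270 days ≥ 2 months (≈60 days) ✓; not eligible for Vision Plan ✗ → not eligible.

Health Savings Account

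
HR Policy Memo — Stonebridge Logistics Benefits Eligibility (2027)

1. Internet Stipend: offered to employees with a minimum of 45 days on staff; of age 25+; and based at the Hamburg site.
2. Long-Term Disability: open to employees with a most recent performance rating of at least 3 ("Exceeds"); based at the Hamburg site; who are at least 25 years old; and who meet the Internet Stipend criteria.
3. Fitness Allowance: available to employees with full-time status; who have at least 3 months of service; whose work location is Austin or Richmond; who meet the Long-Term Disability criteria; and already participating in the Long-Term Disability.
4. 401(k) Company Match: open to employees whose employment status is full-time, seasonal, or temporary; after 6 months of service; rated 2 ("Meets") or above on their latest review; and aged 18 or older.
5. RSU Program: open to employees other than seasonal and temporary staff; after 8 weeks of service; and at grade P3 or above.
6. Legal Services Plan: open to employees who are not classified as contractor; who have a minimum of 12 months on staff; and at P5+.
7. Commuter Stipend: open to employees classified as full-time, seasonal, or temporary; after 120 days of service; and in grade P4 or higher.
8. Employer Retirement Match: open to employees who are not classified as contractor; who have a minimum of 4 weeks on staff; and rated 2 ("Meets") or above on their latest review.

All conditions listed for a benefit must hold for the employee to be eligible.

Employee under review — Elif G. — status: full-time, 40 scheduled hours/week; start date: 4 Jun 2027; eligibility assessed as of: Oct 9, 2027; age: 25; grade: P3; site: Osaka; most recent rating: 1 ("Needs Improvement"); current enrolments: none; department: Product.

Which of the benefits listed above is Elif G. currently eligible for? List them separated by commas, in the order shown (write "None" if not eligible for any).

RSU Program

Service from 4 Jun 2027 to Oct 9, 2027: 127 days.
Internet Stipend — service 127 days ≥ 45 days ✓; age 25 ≥ 25 ✓; site Osaka ✗ (not Hamburg) → not eligible.
Long-Term Disability — rating 1 < 3 ✗ → not eligible.
Fitness Allowance — status full-time ✓; service 127 days ≥ 3 months (≈90 days) ✓; site Osaka ✗ (not Austin or Richmond) → not eligible.
401(k) Company Match — status full-time ✓; service 127 days < 6 months (≈180 days) ✗ → not eligible.
RSU Program — status full-time ✓ (not excluded); service 127 days ≥ 8 weeks (≈56 days) ✓; grade P3 ≥ P3 ✓ → eligible.
Legal Services Plan — status full-time ✓ (not excluded); service 127 days < 12 months (≈360 days) ✗ → not eligible.
Commuter Stipend — status full-time ✓; service 127 days ≥ 120 days ✓; grade P3 < P4 ✗ → not eligible.
Employer Retirement Match — status full-time ✓ (not excluded); service 127 days ≥ 4 weeks (≈28 days) ✓; rating 1 < 2 ✗ → not eligible.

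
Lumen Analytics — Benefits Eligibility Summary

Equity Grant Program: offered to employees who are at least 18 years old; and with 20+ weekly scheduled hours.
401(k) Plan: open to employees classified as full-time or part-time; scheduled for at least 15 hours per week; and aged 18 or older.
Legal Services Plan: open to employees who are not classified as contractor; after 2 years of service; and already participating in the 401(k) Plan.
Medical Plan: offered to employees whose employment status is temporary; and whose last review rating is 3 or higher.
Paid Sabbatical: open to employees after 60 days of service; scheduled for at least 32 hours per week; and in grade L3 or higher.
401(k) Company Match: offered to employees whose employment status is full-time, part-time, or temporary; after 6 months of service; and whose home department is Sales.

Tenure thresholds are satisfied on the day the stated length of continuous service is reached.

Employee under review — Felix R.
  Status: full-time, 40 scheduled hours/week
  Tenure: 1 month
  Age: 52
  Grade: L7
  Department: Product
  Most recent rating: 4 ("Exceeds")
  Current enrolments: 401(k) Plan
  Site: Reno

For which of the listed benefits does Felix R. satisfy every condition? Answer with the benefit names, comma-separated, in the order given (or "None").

Equity Grant Program — age 52 ≥ 18 ✓; 40 hrs/wk ≥ 20 ✓ → eligible.
401(k) Plan — status full-time ✓; 40 hrs/wk ≥ 15 ✓; age 52 ≥ 18 ✓ → eligible.
Legal Services Plan — status full-time ✓ (not excluded); service 1 month < 2 years (≈730 days) ✗ → not eligible.
Medical Plan — status full-time ✗ (requires temporary) → not eligible.
Paid Sabbatical — service 1 month < 60 days ✗ → not eligible.
401(k) Company Match — status full-time ✓; service 1 month < 6 months ✗ → not eligible.

Equity Grant Program, 401(k) Plan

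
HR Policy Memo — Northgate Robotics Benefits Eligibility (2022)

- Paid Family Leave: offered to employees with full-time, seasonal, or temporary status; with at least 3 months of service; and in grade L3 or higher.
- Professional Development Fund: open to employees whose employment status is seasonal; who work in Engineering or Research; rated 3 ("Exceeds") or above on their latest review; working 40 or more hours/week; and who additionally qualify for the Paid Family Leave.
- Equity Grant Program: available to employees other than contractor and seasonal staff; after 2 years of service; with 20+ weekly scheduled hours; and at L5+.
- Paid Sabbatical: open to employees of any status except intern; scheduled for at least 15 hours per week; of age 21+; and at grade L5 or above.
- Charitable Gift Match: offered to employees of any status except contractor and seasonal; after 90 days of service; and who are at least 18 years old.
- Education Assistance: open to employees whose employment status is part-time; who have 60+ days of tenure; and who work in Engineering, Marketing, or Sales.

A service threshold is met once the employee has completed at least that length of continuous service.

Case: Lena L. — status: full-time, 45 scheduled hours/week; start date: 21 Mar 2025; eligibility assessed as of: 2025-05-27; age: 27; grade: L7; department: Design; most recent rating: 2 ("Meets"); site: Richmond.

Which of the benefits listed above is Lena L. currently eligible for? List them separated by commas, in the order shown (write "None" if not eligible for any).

Paid Sabbatical

Service from 21 Mar 2025 to 2025-05-27: 67 days.
Paid Family Leave — status full-time ✓; service 67 days < 3 months (≈90 days) ✗ → not eligible.
Professional Development Fund — status full-time ✗ (requires seasonal) → not eligible.
Equity Grant Program — status full-time ✓ (not excluded); service 67 days < 2 years (≈730 days) ✗ → not eligible.
Paid Sabbatical — status full-time ✓ (not excluded); 45 hrs/wk ≥ 15 ✓; age 27 ≥ 21 ✓; grade L7 ≥ L5 ✓ → eligible.
Charitable Gift Match — status full-time ✓ (not excluded); service 67 days < 90 days ✗ → not eligible.
Education Assistance — status full-time ✗ (requires part-time) → not eligible.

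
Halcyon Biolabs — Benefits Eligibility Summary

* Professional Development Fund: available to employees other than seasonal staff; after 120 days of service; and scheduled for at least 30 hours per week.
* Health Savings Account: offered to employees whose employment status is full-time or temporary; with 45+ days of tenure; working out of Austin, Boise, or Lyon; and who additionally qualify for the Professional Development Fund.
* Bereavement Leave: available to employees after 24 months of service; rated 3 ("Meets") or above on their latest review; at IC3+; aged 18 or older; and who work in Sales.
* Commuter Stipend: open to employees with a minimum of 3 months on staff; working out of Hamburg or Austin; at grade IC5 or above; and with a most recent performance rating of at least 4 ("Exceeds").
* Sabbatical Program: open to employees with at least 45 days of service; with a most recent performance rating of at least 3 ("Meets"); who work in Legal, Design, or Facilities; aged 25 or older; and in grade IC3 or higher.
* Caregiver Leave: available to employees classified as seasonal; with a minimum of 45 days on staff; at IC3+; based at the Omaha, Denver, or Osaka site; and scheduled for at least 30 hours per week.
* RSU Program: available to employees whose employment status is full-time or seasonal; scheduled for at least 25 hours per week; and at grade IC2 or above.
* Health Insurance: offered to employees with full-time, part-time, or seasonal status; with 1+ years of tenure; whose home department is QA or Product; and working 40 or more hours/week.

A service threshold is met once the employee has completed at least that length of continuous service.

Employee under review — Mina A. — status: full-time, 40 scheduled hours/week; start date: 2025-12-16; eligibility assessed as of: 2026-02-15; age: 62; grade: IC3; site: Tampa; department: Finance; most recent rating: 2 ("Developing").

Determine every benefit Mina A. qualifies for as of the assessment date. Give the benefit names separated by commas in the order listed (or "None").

Service from 2025-12-16 to 2026-02-15: 61 days.
Professional Development Fund — status full-time ✓ (not excluded); service 61 days < 120 days ✗ → not eligible.
Health Savings Account — status full-time ✓; service 61 days ≥ 45 days ✓; site Tampa ✗ (not Austin, Boise, or Lyon) → not eligible.
Bereavement Leave — service 61 days < 24 months (≈720 days) ✗ → not eligible.
Commuter Stipend — service 61 days < 3 months (≈90 days) ✗ → not eligible.
Sabbatical Program — service 61 days ≥ 45 days ✓; rating 2 < 3 ✗ → not eligible.
Caregiver Leave — status full-time ✗ (requires seasonal) → not eligible.
RSU Program — status full-time ✓; 40 hrs/wk ≥ 25 ✓; grade IC3 ≥ IC2 ✓ → eligible.
Health Insurance — status full-time ✓; service 61 days < 1 year (≈365 days) ✗ → not eligible.

RSU Program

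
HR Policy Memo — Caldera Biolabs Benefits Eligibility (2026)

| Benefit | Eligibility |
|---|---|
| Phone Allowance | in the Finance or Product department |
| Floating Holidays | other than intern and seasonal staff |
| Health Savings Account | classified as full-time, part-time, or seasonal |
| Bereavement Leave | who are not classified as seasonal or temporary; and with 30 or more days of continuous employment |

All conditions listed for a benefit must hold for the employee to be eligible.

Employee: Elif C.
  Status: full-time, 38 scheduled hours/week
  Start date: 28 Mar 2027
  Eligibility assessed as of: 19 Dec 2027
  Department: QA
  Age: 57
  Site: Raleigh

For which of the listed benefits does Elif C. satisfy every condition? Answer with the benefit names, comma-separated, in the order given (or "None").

Floating Holidays, Health Savings Account, Bereavement Leave

Service from 28 Mar 2027 to 19 Dec 2027: 266 days.
Phone Allowance — dept QA ✗ → not eligible.
Floating Holidays — status full-time ✓ (not excluded) → eligible.
Health Savings Account — status full-time ✓ → eligible.
Bereavement Leave — status full-time ✓ (not excluded); service 266 days ≥ 30 days ✓ → eligible.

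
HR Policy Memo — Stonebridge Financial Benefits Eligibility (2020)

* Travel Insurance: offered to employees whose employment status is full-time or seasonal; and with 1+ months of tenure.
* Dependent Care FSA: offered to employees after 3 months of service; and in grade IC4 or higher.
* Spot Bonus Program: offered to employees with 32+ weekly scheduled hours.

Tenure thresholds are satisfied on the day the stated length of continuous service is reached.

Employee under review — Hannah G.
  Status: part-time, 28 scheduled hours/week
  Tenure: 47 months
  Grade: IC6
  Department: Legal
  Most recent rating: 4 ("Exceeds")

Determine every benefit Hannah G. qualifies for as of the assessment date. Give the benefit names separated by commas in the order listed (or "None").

Dependent Care FSA

Travel Insurance — status part-time ✗ (requires full-time or seasonal) → not eligible.
Dependent Care FSA — service 47 months ≥ 3 months ✓; grade IC6 ≥ IC4 ✓ → eligible.
Spot Bonus Program — 28 hrs/wk < 32 ✗ → not eligible.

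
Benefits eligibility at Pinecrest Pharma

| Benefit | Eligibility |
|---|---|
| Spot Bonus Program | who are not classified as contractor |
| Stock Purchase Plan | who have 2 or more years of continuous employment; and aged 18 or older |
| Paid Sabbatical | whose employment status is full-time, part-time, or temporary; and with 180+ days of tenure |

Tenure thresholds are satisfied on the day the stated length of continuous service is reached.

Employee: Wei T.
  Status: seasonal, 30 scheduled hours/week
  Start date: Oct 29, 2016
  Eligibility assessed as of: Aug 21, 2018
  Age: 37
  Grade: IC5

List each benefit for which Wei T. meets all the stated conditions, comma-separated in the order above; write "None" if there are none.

Service from Oct 29, 2016 to Aug 21, 2018: 661 days.
Spot Bonus Program — status seasonal ✓ (not excluded) → eligible.
Stock Purchase Plan — service 661 days < 2 years (≈730 days) ✗ → not eligible.
Paid Sabbatical — status seasonal ✗ (requires full-time, part-time, or temporary) → not eligible.

Spot Bonus Program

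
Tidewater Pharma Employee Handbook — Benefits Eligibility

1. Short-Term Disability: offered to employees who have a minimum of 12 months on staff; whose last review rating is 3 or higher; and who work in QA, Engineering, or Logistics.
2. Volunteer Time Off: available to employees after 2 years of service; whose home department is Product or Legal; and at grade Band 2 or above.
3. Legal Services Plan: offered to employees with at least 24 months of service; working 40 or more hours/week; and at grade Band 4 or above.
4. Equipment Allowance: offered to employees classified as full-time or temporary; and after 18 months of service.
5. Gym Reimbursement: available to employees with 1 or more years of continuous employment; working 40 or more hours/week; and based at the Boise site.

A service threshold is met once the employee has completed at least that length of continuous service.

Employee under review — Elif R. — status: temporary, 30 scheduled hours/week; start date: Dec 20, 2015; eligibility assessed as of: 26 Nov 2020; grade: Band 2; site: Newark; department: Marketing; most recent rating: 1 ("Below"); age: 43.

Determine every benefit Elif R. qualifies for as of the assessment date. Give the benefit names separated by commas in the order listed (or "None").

Service from Dec 20, 2015 to 26 Nov 2020: 1803 days.
Short-Term Disability — service 1803 days ≥ 12 months (≈360 days) ✓; rating 1 < 3 ✗ → not eligible.
Volunteer Time Off — service 1803 days ≥ 2 years (≈730 days) ✓; dept Marketing ✗ → not eligible.
Legal Services Plan — service 1803 days ≥ 24 months (≈720 days) ✓; 30 hrs/wk < 40 ✗ → not eligible.
Equipment Allowance — status temporary ✓; service 1803 days ≥ 18 months (≈540 days) ✓ → eligible.
Gym Reimbursement — service 1803 days ≥ 1 year (≈365 days) ✓; 30 hrs/wk < 40 ✗ → not eligible.

Equipment Allowance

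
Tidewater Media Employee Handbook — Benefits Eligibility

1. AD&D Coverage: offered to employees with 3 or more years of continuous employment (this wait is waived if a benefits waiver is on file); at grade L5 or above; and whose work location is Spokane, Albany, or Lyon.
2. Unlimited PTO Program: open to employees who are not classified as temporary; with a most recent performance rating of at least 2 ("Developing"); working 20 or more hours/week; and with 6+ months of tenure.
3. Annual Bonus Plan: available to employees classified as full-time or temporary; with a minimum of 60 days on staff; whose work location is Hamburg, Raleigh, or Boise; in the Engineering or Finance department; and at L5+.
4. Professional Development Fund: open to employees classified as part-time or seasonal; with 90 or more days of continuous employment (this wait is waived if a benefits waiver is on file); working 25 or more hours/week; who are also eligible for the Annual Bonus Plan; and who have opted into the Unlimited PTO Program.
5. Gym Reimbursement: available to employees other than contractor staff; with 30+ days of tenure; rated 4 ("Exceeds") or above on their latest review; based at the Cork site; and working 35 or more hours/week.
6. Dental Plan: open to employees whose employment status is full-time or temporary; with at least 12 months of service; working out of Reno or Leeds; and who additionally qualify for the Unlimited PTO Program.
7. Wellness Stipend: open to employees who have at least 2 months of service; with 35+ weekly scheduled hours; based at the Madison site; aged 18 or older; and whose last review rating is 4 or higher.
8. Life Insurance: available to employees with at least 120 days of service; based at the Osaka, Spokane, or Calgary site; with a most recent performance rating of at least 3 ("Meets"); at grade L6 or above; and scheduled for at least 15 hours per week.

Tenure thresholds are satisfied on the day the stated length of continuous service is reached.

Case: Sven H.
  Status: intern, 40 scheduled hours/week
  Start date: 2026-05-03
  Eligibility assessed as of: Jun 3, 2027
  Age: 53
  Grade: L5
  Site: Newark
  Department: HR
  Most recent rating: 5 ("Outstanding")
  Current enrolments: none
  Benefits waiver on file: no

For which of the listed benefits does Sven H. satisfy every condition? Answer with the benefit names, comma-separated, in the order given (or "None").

Unlimited PTO Program

Service from 2026-05-03 to Jun 3, 2027: 396 days.
AD&D Coverage — no waiver, service 396 days < 3 years (≈1095 days) ✗ → not eligible.
Unlimited PTO Program — status intern ✓ (not excluded); rating 5 ≥ 2 ✓; 40 hrs/wk ≥ 20 ✓; service 396 days ≥ 6 months (≈180 days) ✓ → eligible.
Annual Bonus Plan — status intern ✗ (requires full-time or temporary) → not eligible.
Professional Development Fund — status intern ✗ (requires part-time or seasonal) → not eligible.
Gym Reimbursement — status intern ✓ (not excluded); service 396 days ≥ 30 days ✓; rating 5 ≥ 4 ✓; site Newark ✗ (not Cork) → not eligible.
Dental Plan — status intern ✗ (requires full-time or temporary) → not eligible.
Wellness Stipend — service 396 days ≥ 2 months (≈60 days) ✓; 40 hrs/wk ≥ 35 ✓; site Newark ✗ (not Madison) → not eligible.
Life Insurance — service 396 days ≥ 120 days ✓; site Newark ✗ (not Osaka, Spokane, or Calgary) → not eligible.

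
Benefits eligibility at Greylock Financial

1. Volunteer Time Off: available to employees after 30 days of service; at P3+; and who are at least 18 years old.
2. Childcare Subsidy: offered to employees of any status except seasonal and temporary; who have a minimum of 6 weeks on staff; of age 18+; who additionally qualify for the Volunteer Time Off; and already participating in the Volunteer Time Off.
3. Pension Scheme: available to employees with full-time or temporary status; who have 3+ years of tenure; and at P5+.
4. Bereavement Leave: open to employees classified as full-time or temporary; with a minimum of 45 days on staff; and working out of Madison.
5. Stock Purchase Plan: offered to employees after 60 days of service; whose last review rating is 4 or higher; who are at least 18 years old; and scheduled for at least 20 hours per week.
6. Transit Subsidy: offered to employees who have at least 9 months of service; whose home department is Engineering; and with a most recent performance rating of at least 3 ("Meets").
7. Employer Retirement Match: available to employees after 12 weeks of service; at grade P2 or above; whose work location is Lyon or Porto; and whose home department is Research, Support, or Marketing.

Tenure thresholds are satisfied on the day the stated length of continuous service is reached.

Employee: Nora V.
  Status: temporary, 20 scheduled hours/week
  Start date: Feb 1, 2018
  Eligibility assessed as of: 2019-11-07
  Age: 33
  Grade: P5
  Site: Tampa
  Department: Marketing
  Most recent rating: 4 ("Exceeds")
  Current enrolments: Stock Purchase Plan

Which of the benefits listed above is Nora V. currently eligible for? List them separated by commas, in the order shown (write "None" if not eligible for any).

Volunteer Time Off, Stock Purchase Plan

Service from Feb 1, 2018 to 2019-11-07: 644 days.
Volunteer Time Off — service 644 days ≥ 30 days ✓; grade P5 ≥ P3 ✓; age 33 ≥ 18 ✓ → eligible.
Childcare Subsidy — status temporary ✗ (excluded) → not eligible.
Pension Scheme — status temporary ✓; service 644 days < 3 years (≈1095 days) ✗ → not eligible.
Bereavement Leave — status temporary ✓; service 644 days ≥ 45 days ✓; site Tampa ✗ (not Madison) → not eligible.
Stock Purchase Plan — service 644 days ≥ 60 days ✓; rating 4 ≥ 4 ✓; age 33 ≥ 18 ✓; 20 hrs/wk ≥ 20 ✓ → eligible.
Transit Subsidy — service 644 days ≥ 9 months (≈270 days) ✓; dept Marketing ✗ → not eligible.
Employer Retirement Match — service 644 days ≥ 12 weeks (≈84 days) ✓; grade P5 ≥ P2 ✓; site Tampa ✗ (not Lyon or Porto) → not eligible.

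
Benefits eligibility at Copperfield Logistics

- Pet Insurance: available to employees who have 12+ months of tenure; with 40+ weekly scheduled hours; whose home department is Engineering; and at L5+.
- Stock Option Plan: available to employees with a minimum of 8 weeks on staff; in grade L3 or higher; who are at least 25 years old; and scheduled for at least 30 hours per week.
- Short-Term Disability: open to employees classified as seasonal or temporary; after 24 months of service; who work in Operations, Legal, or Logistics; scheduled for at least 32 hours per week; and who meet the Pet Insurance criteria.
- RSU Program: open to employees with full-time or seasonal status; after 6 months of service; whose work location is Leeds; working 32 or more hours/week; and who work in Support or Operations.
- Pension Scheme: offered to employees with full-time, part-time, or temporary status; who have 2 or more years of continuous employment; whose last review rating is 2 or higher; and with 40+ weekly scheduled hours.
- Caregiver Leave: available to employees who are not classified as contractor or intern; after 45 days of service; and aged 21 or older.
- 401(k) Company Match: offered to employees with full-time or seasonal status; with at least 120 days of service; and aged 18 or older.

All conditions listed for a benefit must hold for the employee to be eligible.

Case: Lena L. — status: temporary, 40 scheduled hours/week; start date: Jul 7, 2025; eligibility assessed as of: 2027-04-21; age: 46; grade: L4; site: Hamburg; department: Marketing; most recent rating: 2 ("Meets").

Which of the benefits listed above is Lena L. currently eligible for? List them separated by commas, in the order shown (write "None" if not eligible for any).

Service from Jul 7, 2025 to 2027-04-21: 653 days.
Pet Insurance — service 653 days ≥ 12 months (≈360 days) ✓; 40 hrs/wk ≥ 40 ✓; dept Marketing ✗ → not eligible.
Stock Option Plan — service 653 days ≥ 8 weeks (≈56 days) ✓; grade L4 ≥ L3 ✓; age 46 ≥ 25 ✓; 40 hrs/wk ≥ 30 ✓ → eligible.
Short-Term Disability — status temporary ✓; service 653 days < 24 months (≈720 days) ✗ → not eligible.
RSU Program — status temporary ✗ (requires full-time or seasonal) → not eligible.
Pension Scheme — status temporary ✓; service 653 days < 2 years (≈730 days) ✗ → not eligible.
Caregiver Leave — status temporary ✓ (not excluded); service 653 days ≥ 45 days ✓; age 46 ≥ 21 ✓ → eligible.
401(k) Company Match — status temporary ✗ (requires full-time or seasonal) → not eligible.

Stock Option Plan, Caregiver Leave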